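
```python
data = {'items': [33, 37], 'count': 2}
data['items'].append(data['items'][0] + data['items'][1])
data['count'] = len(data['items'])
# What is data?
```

After line 1: data = {'items': [33, 37], 'count': 2}
After line 2 (append 33 + 37 = 70): data = {'items': [33, 37, 70], 'count': 2}
After line 3 (count = len(items) = 3): data = {'items': [33, 37, 70], 'count': 3}

{'items': [33, 37, 70], 'count': 3}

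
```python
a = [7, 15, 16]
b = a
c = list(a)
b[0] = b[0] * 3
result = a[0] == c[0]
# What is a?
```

After line 1: a = [7, 15, 16]
After line 2 (b = a, alias): a = [7, 15, 16], b = [7, 15, 16]
After line 3 (c = list(a) is a copy, new object): c = [7, 15, 16]
After line 4 (b[0] = 7 * 3 = 21; mutates shared a/b): a = b = [21, 15, 16], c = [7, 15, 16]
After line 5 (a[0] = 21, c[0] = 7; result = False)

[21, 15, 16]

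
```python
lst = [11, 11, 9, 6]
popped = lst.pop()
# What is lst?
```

[11, 11, 9]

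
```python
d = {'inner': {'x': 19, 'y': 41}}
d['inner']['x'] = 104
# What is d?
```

After line 1: d = {'inner': {'x': 19, 'y': 41}}
After line 2 (inner x overwritten): d = {'inner': {'x': 104, 'y': 41}}

{'inner': {'x': 104, 'y': 41}}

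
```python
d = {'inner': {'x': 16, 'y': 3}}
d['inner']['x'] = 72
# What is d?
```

After line 1: d = {'inner': {'x': 16, 'y': 3}}
After line 2 (inner x overwritten): d = {'inner': {'x': 72, 'y': 3}}

{'inner': {'x': 72, 'y': 3}}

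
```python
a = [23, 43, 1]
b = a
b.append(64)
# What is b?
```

After line 1: a = [23, 43, 1]
After line 2 (b = a is an alias, same object): a = [23, 43, 1], b = [23, 43, 1]
After line 3 (b.append mutates the shared list): a = [23, 43, 1, 64], b = [23, 43, 1, 64]

[23, 43, 1, 64]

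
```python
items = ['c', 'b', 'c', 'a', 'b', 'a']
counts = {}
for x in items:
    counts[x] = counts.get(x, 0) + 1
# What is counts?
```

Initial: counts = {}, items = ['c', 'b', 'c', 'a', 'b', 'a']
See 'c': counts = {'c': 1}
See 'b': counts = {'c': 1, 'b': 1}
See 'c': counts = {'c': 2, 'b': 1}
See 'a': counts = {'c': 2, 'b': 1, 'a': 1}
See 'b': counts = {'c': 2, 'b': 2, 'a': 1}
See 'a': counts = {'c': 2, 'b': 2, 'a': 2}

{'c': 2, 'b': 2, 'a': 2}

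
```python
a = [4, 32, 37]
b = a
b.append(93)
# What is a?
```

After line 1: a = [4, 32, 37]
After line 2 (b = a is an alias, same object): a = [4, 32, 37], b = [4, 32, 37]
After line 3 (b.append mutates the shared list): a = [4, 32, 37, 93], b = [4, 32, 37, 93]

[4, 32, 37, 93]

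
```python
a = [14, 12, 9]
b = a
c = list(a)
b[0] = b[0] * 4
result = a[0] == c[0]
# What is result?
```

After line 1: a = [14, 12, 9]
After line 2 (b = a, alias): a = [14, 12, 9], b = [14, 12, 9]
After line 3 (c = list(a) is a copy, new object): c = [14, 12, 9]
After line 4 (b[0] = 14 * 4 = 56; mutates shared a/b): a = b = [56, 12, 9], c = [14, 12, 9]
After line 5 (a[0] = 56, c[0] = 14; result = False)

False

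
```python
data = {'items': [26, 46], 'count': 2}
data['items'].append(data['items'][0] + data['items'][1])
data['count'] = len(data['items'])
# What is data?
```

After line 1: data = {'items': [26, 46], 'count': 2}
After line 2 (append 26 + 46 = 72): data = {'items': [26, 46, 72], 'count': 2}
After line 3 (count = len(items) = 3): data = {'items': [26, 46, 72], 'count': 3}

{'items': [26, 46, 72], 'count': 3}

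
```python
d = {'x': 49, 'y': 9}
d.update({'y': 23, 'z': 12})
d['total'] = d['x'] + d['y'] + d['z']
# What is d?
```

After line 1: d = {'x': 49, 'y': 9}
After line 2 (y overwritten, z added): d = {'x': 49, 'y': 23, 'z': 12}
After line 3 (total = 49 + 23 + 12 = 84): d = {'x': 49, 'y': 23, 'z': 12, 'total': 84}

{'x': 49, 'y': 23, 'z': 12, 'total': 84}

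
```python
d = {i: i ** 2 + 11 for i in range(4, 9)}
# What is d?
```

{4: 27, 5: 36, 6: 47, 7: 60, 8: 75}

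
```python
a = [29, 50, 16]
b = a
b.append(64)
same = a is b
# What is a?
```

After line 1: a = [29, 50, 16]
After line 2 (b = a is an alias, same object): a = [29, 50, 16], b = [29, 50, 16]
After line 3 (b.append mutates the shared list): a = [29, 50, 16, 64], b = [29, 50, 16, 64]
After line 4 (same = a is b; same object -> True): same = True

[29, 50, 16, 64]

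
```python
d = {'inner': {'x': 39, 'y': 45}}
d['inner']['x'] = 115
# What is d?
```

After line 1: d = {'inner': {'x': 39, 'y': 45}}
After line 2 (inner x overwritten): d = {'inner': {'x': 115, 'y': 45}}

{'inner': {'x': 115, 'y': 45}}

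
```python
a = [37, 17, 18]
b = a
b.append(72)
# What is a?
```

After line 1: a = [37, 17, 18]
After line 2 (b = a is an alias, same object): a = [37, 17, 18], b = [37, 17, 18]
After line 3 (b.append mutates the shared list): a = [37, 17, 18, 72], b = [37, 17, 18, 72]

[37, 17, 18, 72]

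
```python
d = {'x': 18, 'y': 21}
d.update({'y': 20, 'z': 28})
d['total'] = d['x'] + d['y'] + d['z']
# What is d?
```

After line 1: d = {'x': 18, 'y': 21}
After line 2 (y overwritten, z added): d = {'x': 18, 'y': 20, 'z': 28}
After line 3 (total = 18 + 20 + 28 = 66): d = {'x': 18, 'y': 20, 'z': 28, 'total': 66}

{'x': 18, 'y': 20, 'z': 28, 'total': 66}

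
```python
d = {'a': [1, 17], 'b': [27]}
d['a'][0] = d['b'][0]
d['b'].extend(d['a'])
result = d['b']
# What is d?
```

After line 1: d = {'a': [1, 17], 'b': [27]}
After line 2 (a[0] = b[0] = 27): d = {'a': [27, 17], 'b': [27]}
After line 3 (b.extend(a) appends [27, 17]): d = {'a': [27, 17], 'b': [27, 27, 17]}
After line 4: result = d['b'] = [27, 27, 17]

{'a': [27, 17], 'b': [27, 27, 17]}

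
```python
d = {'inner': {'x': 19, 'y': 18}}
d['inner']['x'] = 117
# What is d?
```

After line 1: d = {'inner': {'x': 19, 'y': 18}}
After line 2 (inner x overwritten): d = {'inner': {'x': 117, 'y': 18}}

{'inner': {'x': 117, 'y': 18}}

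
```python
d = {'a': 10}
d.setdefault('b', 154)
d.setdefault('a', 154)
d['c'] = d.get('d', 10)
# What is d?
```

After line 1: d = {'a': 10}
After line 2 (setdefault adds 'b'=154): d = {'a': 10, 'b': 154}
After line 3 (setdefault 'a' no-op, already exists): d = {'a': 10, 'b': 154}
After line 4 (get('d', 10) returns default since 'd' not in d): d = {'a': 10, 'b': 154, 'c': 10}

{'a': 10, 'b': 154, 'c': 10}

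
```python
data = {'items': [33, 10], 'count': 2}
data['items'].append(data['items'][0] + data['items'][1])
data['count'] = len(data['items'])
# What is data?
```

After line 1: data = {'items': [33, 10], 'count': 2}
After line 2 (append 33 + 10 = 43): data = {'items': [33, 10, 43], 'count': 2}
After line 3 (count = len(items) = 3): data = {'items': [33, 10, 43], 'count': 3}

{'items': [33, 10, 43], 'count': 3}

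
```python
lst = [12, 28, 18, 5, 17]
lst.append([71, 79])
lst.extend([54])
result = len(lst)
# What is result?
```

After line 1: lst = [12, 28, 18, 5, 17]
After line 2 (append adds [71, 79] as single element): lst = [12, 28, 18, 5, 17, [71, 79]]
After line 3 (extend unpacks [54], adds 54): lst = [12, 28, 18, 5, 17, [71, 79], 54]
After line 4: result = len(lst) = 7

7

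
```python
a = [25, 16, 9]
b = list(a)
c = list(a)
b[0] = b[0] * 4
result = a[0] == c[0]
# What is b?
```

After line 1: a = [25, 16, 9]
After line 2 (b = list(a), copy): a = [25, 16, 9], b = [25, 16, 9]
After line 3 (c = list(a) is a copy, new object): c = [25, 16, 9]
After line 4 (b[0] = 25 * 4 = 100; only b mutates (copy)): a = [25, 16, 9], b = [100, 16, 9], c = [25, 16, 9]
After line 5 (a[0] = 25, c[0] = 25; result = True)

[100, 16, 9]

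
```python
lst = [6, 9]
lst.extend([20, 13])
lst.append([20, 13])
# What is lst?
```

After line 1: lst = [6, 9]
After line 2 (extend unpacks [20, 13]): lst = [6, 9, 20, 13]
After line 3 (append adds [20, 13] as single element): lst = [6, 9, 20, 13, [20, 13]]

[6, 9, 20, 13, [20, 13]]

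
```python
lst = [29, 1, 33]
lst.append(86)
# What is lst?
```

[29, 1, 33, 86]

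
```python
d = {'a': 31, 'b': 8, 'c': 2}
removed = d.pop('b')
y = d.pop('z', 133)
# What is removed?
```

After line 1: d = {'a': 31, 'b': 8, 'c': 2}
After line 2 (pop 'b' returns 8): d = {'a': 31, 'c': 2}, removed = 8
After line 3 (pop 'z' missing, returns default 133): d = {'a': 31, 'c': 2}, y = 133

8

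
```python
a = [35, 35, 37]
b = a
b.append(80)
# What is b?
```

After line 1: a = [35, 35, 37]
After line 2 (b = a is an alias, same object): a = [35, 35, 37], b = [35, 35, 37]
After line 3 (b.append mutates the shared list): a = [35, 35, 37, 80], b = [35, 35, 37, 80]

[35, 35, 37, 80]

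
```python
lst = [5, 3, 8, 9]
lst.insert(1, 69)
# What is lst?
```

[5, 69, 3, 8, 9]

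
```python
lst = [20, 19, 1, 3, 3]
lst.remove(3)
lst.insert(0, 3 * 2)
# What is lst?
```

After line 1: lst = [20, 19, 1, 3, 3]
After line 2 (remove first 3): lst = [20, 19, 1, 3]
After line 3 (insert 6 at index 0): lst = [6, 20, 19, 1, 3]

[6, 20, 19, 1, 3]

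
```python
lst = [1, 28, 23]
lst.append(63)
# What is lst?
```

[1, 28, 23, 63]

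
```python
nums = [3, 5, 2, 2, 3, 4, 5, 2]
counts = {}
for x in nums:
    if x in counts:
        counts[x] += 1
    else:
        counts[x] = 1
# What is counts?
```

Initial: counts = {}, nums = [3, 5, 2, 2, 3, 4, 5, 2]
See 3: counts = {3: 1}
See 5: counts = {3: 1, 5: 1}
See 2: counts = {3: 1, 5: 1, 2: 1}
See 2: counts = {3: 1, 5: 1, 2: 2}
See 3: counts = {3: 2, 5: 1, 2: 2}
See 4: counts = {3: 2, 5: 1, 2: 2, 4: 1}
See 5: counts = {3: 2, 5: 2, 2: 2, 4: 1}
See 2: counts = {3: 2, 5: 2, 2: 3, 4: 1}

{3: 2, 5: 2, 2: 3, 4: 1}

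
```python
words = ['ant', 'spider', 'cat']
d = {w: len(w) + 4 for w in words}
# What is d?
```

{'ant': 7, 'spider': 10, 'cat': 7}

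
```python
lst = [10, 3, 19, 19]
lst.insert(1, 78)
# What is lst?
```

[10, 78, 3, 19, 19]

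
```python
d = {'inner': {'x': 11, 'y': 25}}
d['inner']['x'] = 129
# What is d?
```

After line 1: d = {'inner': {'x': 11, 'y': 25}}
After line 2 (inner x overwritten): d = {'inner': {'x': 129, 'y': 25}}

{'inner': {'x': 129, 'y': 25}}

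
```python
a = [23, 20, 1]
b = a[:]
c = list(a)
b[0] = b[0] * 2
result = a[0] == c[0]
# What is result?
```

After line 1: a = [23, 20, 1]
After line 2 (b = a[:], copy): a = [23, 20, 1], b = [23, 20, 1]
After line 3 (c = list(a) is a copy, new object): c = [23, 20, 1]
After line 4 (b[0] = 23 * 2 = 46; only b mutates (copy)): a = [23, 20, 1], b = [46, 20, 1], c = [23, 20, 1]
After line 5 (a[0] = 23, c[0] = 23; result = True)

True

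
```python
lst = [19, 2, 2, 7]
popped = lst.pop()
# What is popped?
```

7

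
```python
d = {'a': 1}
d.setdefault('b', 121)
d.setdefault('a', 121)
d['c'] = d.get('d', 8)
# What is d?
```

After line 1: d = {'a': 1}
After line 2 (setdefault adds 'b'=121): d = {'a': 1, 'b': 121}
After line 3 (setdefault 'a' no-op, already exists): d = {'a': 1, 'b': 121}
After line 4 (get('d', 8) returns default since 'd' not in d): d = {'a': 1, 'b': 121, 'c': 8}

{'a': 1, 'b': 121, 'c': 8}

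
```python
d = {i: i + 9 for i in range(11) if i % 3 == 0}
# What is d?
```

{0: 9, 3: 12, 6: 15, 9: 18}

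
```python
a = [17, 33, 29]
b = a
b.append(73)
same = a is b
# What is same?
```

After line 1: a = [17, 33, 29]
After line 2 (b = a is an alias, same object): a = [17, 33, 29], b = [17, 33, 29]
After line 3 (b.append mutates the shared list): a = [17, 33, 29, 73], b = [17, 33, 29, 73]
After line 4 (same = a is b; same object -> True): same = True

True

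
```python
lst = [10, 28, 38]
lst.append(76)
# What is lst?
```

[10, 28, 38, 76]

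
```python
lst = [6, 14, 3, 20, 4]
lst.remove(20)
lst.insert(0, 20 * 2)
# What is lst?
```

After line 1: lst = [6, 14, 3, 20, 4]
After line 2 (remove first 20): lst = [6, 14, 3, 4]
After line 3 (insert 40 at index 0): lst = [40, 6, 14, 3, 4]

[40, 6, 14, 3, 4]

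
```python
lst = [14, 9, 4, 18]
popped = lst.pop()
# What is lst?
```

[14, 9, 4]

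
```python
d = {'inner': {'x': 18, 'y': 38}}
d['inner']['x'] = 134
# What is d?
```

After line 1: d = {'inner': {'x': 18, 'y': 38}}
After line 2 (inner x overwritten): d = {'inner': {'x': 134, 'y': 38}}

{'inner': {'x': 134, 'y': 38}}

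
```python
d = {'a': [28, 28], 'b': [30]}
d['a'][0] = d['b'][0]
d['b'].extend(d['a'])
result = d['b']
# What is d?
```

After line 1: d = {'a': [28, 28], 'b': [30]}
After line 2 (a[0] = b[0] = 30): d = {'a': [30, 28], 'b': [30]}
After line 3 (b.extend(a) appends [30, 28]): d = {'a': [30, 28], 'b': [30, 30, 28]}
After line 4: result = d['b'] = [30, 30, 28]

{'a': [30, 28], 'b': [30, 30, 28]}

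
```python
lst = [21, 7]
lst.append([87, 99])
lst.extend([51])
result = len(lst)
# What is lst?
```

After line 1: lst = [21, 7]
After line 2 (append adds [87, 99] as single element): lst = [21, 7, [87, 99]]
After line 3 (extend unpacks [51], adds 51): lst = [21, 7, [87, 99], 51]
After line 4: result = len(lst) = 4

[21, 7, [87, 99], 51]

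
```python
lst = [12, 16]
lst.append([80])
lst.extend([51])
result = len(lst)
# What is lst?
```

After line 1: lst = [12, 16]
After line 2 (append adds [80] as single element): lst = [12, 16, [80]]
After line 3 (extend unpacks [51], adds 51): lst = [12, 16, [80], 51]
After line 4: result = len(lst) = 4

[12, 16, [80], 51]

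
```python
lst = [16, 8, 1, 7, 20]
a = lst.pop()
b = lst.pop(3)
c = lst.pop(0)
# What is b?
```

After line 1: lst = [16, 8, 1, 7, 20]
After line 2 (pop() -> a = 20): lst = [16, 8, 1, 7]
After line 3 (pop(3) -> b = 7): lst = [16, 8, 1]
After line 4 (pop(0) -> c = 16): lst = [8, 1]

7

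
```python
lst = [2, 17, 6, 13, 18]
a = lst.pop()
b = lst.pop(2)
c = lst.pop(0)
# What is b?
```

After line 1: lst = [2, 17, 6, 13, 18]
After line 2 (pop() -> a = 18): lst = [2, 17, 6, 13]
After line 3 (pop(2) -> b = 6): lst = [2, 17, 13]
After line 4 (pop(0) -> c = 2): lst = [17, 13]

6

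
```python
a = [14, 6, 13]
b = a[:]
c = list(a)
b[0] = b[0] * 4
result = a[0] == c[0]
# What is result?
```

After line 1: a = [14, 6, 13]
After line 2 (b = a[:], copy): a = [14, 6, 13], b = [14, 6, 13]
After line 3 (c = list(a) is a copy, new object): c = [14, 6, 13]
After line 4 (b[0] = 14 * 4 = 56; only b mutates (copy)): a = [14, 6, 13], b = [56, 6, 13], c = [14, 6, 13]
After line 5 (a[0] = 14, c[0] = 14; result = True)

True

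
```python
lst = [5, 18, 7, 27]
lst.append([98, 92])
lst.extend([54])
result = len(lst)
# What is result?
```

After line 1: lst = [5, 18, 7, 27]
After line 2 (append adds [98, 92] as single element): lst = [5, 18, 7, 27, [98, 92]]
After line 3 (extend unpacks [54], adds 54): lst = [5, 18, 7, 27, [98, 92], 54]
After line 4: result = len(lst) = 6

6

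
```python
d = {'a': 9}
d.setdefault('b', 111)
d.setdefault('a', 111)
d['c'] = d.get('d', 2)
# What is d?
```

After line 1: d = {'a': 9}
After line 2 (setdefault adds 'b'=111): d = {'a': 9, 'b': 111}
After line 3 (setdefault 'a' no-op, already exists): d = {'a': 9, 'b': 111}
After line 4 (get('d', 2) returns default since 'd' not in d): d = {'a': 9, 'b': 111, 'c': 2}

{'a': 9, 'b': 111, 'c': 2}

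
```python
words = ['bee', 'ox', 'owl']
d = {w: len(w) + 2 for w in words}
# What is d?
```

{'bee': 5, 'ox': 4, 'owl': 5}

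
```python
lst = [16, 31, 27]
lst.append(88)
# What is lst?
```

[16, 31, 27, 88]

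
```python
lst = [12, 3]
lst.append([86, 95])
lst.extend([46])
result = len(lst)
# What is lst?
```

After line 1: lst = [12, 3]
After line 2 (append adds [86, 95] as single element): lst = [12, 3, [86, 95]]
After line 3 (extend unpacks [46], adds 46): lst = [12, 3, [86, 95], 46]
After line 4: result = len(lst) = 4

[12, 3, [86, 95], 46]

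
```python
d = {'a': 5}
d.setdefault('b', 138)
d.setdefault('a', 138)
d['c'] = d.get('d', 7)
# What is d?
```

After line 1: d = {'a': 5}
After line 2 (setdefault adds 'b'=138): d = {'a': 5, 'b': 138}
After line 3 (setdefault 'a' no-op, already exists): d = {'a': 5, 'b': 138}
After line 4 (get('d', 7) returns default since 'd' not in d): d = {'a': 5, 'b': 138, 'c': 7}

{'a': 5, 'b': 138, 'c': 7}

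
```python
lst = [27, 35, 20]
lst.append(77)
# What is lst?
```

[27, 35, 20, 77]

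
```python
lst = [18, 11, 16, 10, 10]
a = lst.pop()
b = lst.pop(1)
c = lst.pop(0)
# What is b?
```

After line 1: lst = [18, 11, 16, 10, 10]
After line 2 (pop() -> a = 10): lst = [18, 11, 16, 10]
After line 3 (pop(1) -> b = 11): lst = [18, 16, 10]
After line 4 (pop(0) -> c = 18): lst = [16, 10]

11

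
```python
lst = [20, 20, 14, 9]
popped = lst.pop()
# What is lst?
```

[20, 20, 14]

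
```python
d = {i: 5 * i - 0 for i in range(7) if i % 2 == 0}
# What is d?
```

{0: 0, 2: 10, 4: 20, 6: 30}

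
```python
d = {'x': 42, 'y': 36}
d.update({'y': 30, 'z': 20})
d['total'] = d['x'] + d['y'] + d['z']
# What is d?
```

After line 1: d = {'x': 42, 'y': 36}
After line 2 (y overwritten, z added): d = {'x': 42, 'y': 30, 'z': 20}
After line 3 (total = 42 + 30 + 20 = 92): d = {'x': 42, 'y': 30, 'z': 20, 'total': 92}

{'x': 42, 'y': 30, 'z': 20, 'total': 92}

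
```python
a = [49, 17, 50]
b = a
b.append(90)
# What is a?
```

After line 1: a = [49, 17, 50]
After line 2 (b = a is an alias, same object): a = [49, 17, 50], b = [49, 17, 50]
After line 3 (b.append mutates the shared list): a = [49, 17, 50, 90], b = [49, 17, 50, 90]

[49, 17, 50, 90]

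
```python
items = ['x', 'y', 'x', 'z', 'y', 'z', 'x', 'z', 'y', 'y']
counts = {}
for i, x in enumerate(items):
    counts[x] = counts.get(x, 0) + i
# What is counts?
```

Initial: counts = {}, items = ['x', 'y', 'x', 'z', 'y', 'z', 'x', 'z', 'y', 'y']
i=0, x='x': counts = {'x': 0}
i=1, x='y': counts = {'x': 0, 'y': 1}
i=2, x='x': counts = {'x': 2, 'y': 1}
i=3, x='z': counts = {'x': 2, 'y': 1, 'z': 3}
i=4, x='y': counts = {'x': 2, 'y': 5, 'z': 3}
i=5, x='z': counts = {'x': 2, 'y': 5, 'z': 8}
i=6, x='x': counts = {'x': 8, 'y': 5, 'z': 8}
i=7, x='z': counts = {'x': 8, 'y': 5, 'z': 15}
i=8, x='y': counts = {'x': 8, 'y': 13, 'z': 15}
i=9, x='y': counts = {'x': 8, 'y': 22, 'z': 15}

{'x': 8, 'y': 22, 'z': 15}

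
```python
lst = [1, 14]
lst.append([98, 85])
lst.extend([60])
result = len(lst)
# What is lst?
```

After line 1: lst = [1, 14]
After line 2 (append adds [98, 85] as single element): lst = [1, 14, [98, 85]]
After line 3 (extend unpacks [60], adds 60): lst = [1, 14, [98, 85], 60]
After line 4: result = len(lst) = 4

[1, 14, [98, 85], 60]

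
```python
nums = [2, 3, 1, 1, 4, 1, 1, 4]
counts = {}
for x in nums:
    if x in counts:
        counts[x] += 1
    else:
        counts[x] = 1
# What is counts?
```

Initial: counts = {}, nums = [2, 3, 1, 1, 4, 1, 1, 4]
See 2: counts = {2: 1}
See 3: counts = {2: 1, 3: 1}
See 1: counts = {2: 1, 3: 1, 1: 1}
See 1: counts = {2: 1, 3: 1, 1: 2}
See 4: counts = {2: 1, 3: 1, 1: 2, 4: 1}
See 1: counts = {2: 1, 3: 1, 1: 3, 4: 1}
See 1: counts = {2: 1, 3: 1, 1: 4, 4: 1}
See 4: counts = {2: 1, 3: 1, 1: 4, 4: 2}

{2: 1, 3: 1, 1: 4, 4: 2}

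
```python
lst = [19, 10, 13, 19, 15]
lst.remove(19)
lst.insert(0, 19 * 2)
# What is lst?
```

After line 1: lst = [19, 10, 13, 19, 15]
After line 2 (remove first 19): lst = [10, 13, 19, 15]
After line 3 (insert 38 at index 0): lst = [38, 10, 13, 19, 15]

[38, 10, 13, 19, 15]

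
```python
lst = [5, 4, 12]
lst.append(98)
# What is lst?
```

[5, 4, 12, 98]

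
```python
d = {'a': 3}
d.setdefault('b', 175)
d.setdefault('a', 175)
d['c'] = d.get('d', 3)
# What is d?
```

After line 1: d = {'a': 3}
After line 2 (setdefault adds 'b'=175): d = {'a': 3, 'b': 175}
After line 3 (setdefault 'a' no-op, already exists): d = {'a': 3, 'b': 175}
After line 4 (get('d', 3) returns default since 'd' not in d): d = {'a': 3, 'b': 175, 'c': 3}

{'a': 3, 'b': 175, 'c': 3}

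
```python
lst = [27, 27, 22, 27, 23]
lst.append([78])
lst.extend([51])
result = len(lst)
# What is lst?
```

After line 1: lst = [27, 27, 22, 27, 23]
After line 2 (append adds [78] as single element): lst = [27, 27, 22, 27, 23, [78]]
After line 3 (extend unpacks [51], adds 51): lst = [27, 27, 22, 27, 23, [78], 51]
After line 4: result = len(lst) = 7

[27, 27, 22, 27, 23, [78], 51]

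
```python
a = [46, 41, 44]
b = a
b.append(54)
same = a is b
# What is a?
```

After line 1: a = [46, 41, 44]
After line 2 (b = a is an alias, same object): a = [46, 41, 44], b = [46, 41, 44]
After line 3 (b.append mutates the shared list): a = [46, 41, 44, 54], b = [46, 41, 44, 54]
After line 4 (same = a is b; same object -> True): same = True

[46, 41, 44, 54]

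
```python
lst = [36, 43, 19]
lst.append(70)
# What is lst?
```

[36, 43, 19, 70]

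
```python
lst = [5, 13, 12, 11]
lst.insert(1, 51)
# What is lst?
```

[5, 51, 13, 12, 11]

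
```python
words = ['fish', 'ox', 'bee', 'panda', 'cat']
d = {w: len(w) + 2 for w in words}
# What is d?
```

{'fish': 6, 'ox': 4, 'bee': 5, 'panda': 7, 'cat': 5}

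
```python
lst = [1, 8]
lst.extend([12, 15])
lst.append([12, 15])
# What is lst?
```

After line 1: lst = [1, 8]
After line 2 (extend unpacks [12, 15]): lst = [1, 8, 12, 15]
After line 3 (append adds [12, 15] as single element): lst = [1, 8, 12, 15, [12, 15]]

[1, 8, 12, 15, [12, 15]]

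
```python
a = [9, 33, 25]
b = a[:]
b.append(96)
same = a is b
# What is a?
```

After line 1: a = [9, 33, 25]
After line 2 (b = a[:] is a shallow copy, new object): a = [9, 33, 25], b = [9, 33, 25]
After line 3 (append only mutates b): a = [9, 33, 25], b = [9, 33, 25, 96]
After line 4 (same = a is b; different objects -> False): same = False

[9, 33, 25]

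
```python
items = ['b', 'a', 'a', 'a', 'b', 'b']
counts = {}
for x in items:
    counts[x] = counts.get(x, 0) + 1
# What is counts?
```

Initial: counts = {}, items = ['b', 'a', 'a', 'a', 'b', 'b']
See 'b': counts = {'b': 1}
See 'a': counts = {'b': 1, 'a': 1}
See 'a': counts = {'b': 1, 'a': 2}
See 'a': counts = {'b': 1, 'a': 3}
See 'b': counts = {'b': 2, 'a': 3}
See 'b': counts = {'b': 3, 'a': 3}

{'b': 3, 'a': 3}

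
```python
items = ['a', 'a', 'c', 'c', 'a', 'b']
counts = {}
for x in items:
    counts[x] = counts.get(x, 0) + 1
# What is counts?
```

Initial: counts = {}, items = ['a', 'a', 'c', 'c', 'a', 'b']
See 'a': counts = {'a': 1}
See 'a': counts = {'a': 2}
See 'c': counts = {'a': 2, 'c': 1}
See 'c': counts = {'a': 2, 'c': 2}
See 'a': counts = {'a': 3, 'c': 2}
See 'b': counts = {'a': 3, 'c': 2, 'b': 1}

{'a': 3, 'c': 2, 'b': 1}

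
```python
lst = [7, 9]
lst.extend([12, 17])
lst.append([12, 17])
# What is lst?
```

After line 1: lst = [7, 9]
After line 2 (extend unpacks [12, 17]): lst = [7, 9, 12, 17]
After line 3 (append adds [12, 17] as single element): lst = [7, 9, 12, 17, [12, 17]]

[7, 9, 12, 17, [12, 17]]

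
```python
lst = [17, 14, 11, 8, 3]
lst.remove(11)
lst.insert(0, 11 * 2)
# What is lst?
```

After line 1: lst = [17, 14, 11, 8, 3]
After line 2 (remove first 11): lst = [17, 14, 8, 3]
After line 3 (insert 22 at index 0): lst = [22, 17, 14, 8, 3]

[22, 17, 14, 8, 3]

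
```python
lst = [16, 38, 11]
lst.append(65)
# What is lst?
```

[16, 38, 11, 65]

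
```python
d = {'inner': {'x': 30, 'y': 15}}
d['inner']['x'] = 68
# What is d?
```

After line 1: d = {'inner': {'x': 30, 'y': 15}}
After line 2 (inner x overwritten): d = {'inner': {'x': 68, 'y': 15}}

{'inner': {'x': 68, 'y': 15}}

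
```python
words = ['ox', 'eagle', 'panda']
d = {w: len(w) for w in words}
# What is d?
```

{'ox': 2, 'eagle': 5, 'panda': 5}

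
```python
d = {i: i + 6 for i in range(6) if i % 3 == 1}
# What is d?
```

{1: 7, 4: 10}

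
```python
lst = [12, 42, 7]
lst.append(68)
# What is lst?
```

[12, 42, 7, 68]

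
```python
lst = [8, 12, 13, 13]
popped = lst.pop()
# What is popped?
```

13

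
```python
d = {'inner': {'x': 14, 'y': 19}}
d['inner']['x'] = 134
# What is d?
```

After line 1: d = {'inner': {'x': 14, 'y': 19}}
After line 2 (inner x overwritten): d = {'inner': {'x': 134, 'y': 19}}

{'inner': {'x': 134, 'y': 19}}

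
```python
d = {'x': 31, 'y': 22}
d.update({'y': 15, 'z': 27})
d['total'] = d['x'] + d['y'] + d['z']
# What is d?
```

After line 1: d = {'x': 31, 'y': 22}
After line 2 (y overwritten, z added): d = {'x': 31, 'y': 15, 'z': 27}
After line 3 (total = 31 + 15 + 27 = 73): d = {'x': 31, 'y': 15, 'z': 27, 'total': 73}

{'x': 31, 'y': 15, 'z': 27, 'total': 73}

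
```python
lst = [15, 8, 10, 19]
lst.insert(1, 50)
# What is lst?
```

[15, 50, 8, 10, 19]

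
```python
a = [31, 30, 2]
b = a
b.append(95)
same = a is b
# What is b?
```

After line 1: a = [31, 30, 2]
After line 2 (b = a is an alias, same object): a = [31, 30, 2], b = [31, 30, 2]
After line 3 (b.append mutates the shared list): a = [31, 30, 2, 95], b = [31, 30, 2, 95]
After line 4 (same = a is b; same object -> True): same = True

[31, 30, 2, 95]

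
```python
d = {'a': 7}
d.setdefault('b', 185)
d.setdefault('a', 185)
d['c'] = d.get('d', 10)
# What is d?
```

After line 1: d = {'a': 7}
After line 2 (setdefault adds 'b'=185): d = {'a': 7, 'b': 185}
After line 3 (setdefault 'a' no-op, already exists): d = {'a': 7, 'b': 185}
After line 4 (get('d', 10) returns default since 'd' not in d): d = {'a': 7, 'b': 185, 'c': 10}

{'a': 7, 'b': 185, 'c': 10}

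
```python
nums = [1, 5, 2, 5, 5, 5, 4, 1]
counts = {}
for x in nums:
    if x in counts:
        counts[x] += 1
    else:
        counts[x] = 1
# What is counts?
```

Initial: counts = {}, nums = [1, 5, 2, 5, 5, 5, 4, 1]
See 1: counts = {1: 1}
See 5: counts = {1: 1, 5: 1}
See 2: counts = {1: 1, 5: 1, 2: 1}
See 5: counts = {1: 1, 5: 2, 2: 1}
See 5: counts = {1: 1, 5: 3, 2: 1}
See 5: counts = {1: 1, 5: 4, 2: 1}
See 4: counts = {1: 1, 5: 4, 2: 1, 4: 1}
See 1: counts = {1: 2, 5: 4, 2: 1, 4: 1}

{1: 2, 5: 4, 2: 1, 4: 1}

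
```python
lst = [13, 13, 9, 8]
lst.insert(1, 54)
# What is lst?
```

[13, 54, 13, 9, 8]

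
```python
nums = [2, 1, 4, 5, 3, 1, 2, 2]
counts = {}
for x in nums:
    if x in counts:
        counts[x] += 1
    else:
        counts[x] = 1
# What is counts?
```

Initial: counts = {}, nums = [2, 1, 4, 5, 3, 1, 2, 2]
See 2: counts = {2: 1}
See 1: counts = {2: 1, 1: 1}
See 4: counts = {2: 1, 1: 1, 4: 1}
See 5: counts = {2: 1, 1: 1, 4: 1, 5: 1}
See 3: counts = {2: 1, 1: 1, 4: 1, 5: 1, 3: 1}
See 1: counts = {2: 1, 1: 2, 4: 1, 5: 1, 3: 1}
See 2: counts = {2: 2, 1: 2, 4: 1, 5: 1, 3: 1}
See 2: counts = {2: 3, 1: 2, 4: 1, 5: 1, 3: 1}

{2: 3, 1: 2, 4: 1, 5: 1, 3: 1}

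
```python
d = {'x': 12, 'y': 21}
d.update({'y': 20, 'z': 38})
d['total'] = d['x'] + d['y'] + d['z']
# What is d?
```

After line 1: d = {'x': 12, 'y': 21}
After line 2 (y overwritten, z added): d = {'x': 12, 'y': 20, 'z': 38}
After line 3 (total = 12 + 20 + 38 = 70): d = {'x': 12, 'y': 20, 'z': 38, 'total': 70}

{'x': 12, 'y': 20, 'z': 38, 'total': 70}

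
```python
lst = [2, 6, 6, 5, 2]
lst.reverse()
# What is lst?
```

[2, 5, 6, 6, 2]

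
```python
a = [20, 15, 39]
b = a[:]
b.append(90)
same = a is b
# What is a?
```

After line 1: a = [20, 15, 39]
After line 2 (b = a[:] is a shallow copy, new object): a = [20, 15, 39], b = [20, 15, 39]
After line 3 (append only mutates b): a = [20, 15, 39], b = [20, 15, 39, 90]
After line 4 (same = a is b; different objects -> False): same = False

[20, 15, 39]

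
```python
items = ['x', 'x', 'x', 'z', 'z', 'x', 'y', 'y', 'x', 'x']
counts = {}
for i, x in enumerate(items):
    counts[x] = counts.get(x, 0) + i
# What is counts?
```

Initial: counts = {}, items = ['x', 'x', 'x', 'z', 'z', 'x', 'y', 'y', 'x', 'x']
i=0, x='x': counts = {'x': 0}
i=1, x='x': counts = {'x': 1}
i=2, x='x': counts = {'x': 3}
i=3, x='z': counts = {'x': 3, 'z': 3}
i=4, x='z': counts = {'x': 3, 'z': 7}
i=5, x='x': counts = {'x': 8, 'z': 7}
i=6, x='y': counts = {'x': 8, 'z': 7, 'y': 6}
i=7, x='y': counts = {'x': 8, 'z': 7, 'y': 13}
i=8, x='x': counts = {'x': 16, 'z': 7, 'y': 13}
i=9, x='x': counts = {'x': 25, 'z': 7, 'y': 13}

{'x': 25, 'z': 7, 'y': 13}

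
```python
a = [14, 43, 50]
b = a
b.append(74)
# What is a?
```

After line 1: a = [14, 43, 50]
After line 2 (b = a is an alias, same object): a = [14, 43, 50], b = [14, 43, 50]
After line 3 (b.append mutates the shared list): a = [14, 43, 50, 74], b = [14, 43, 50, 74]

[14, 43, 50, 74]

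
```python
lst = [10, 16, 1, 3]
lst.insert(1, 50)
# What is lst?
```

[10, 50, 16, 1, 3]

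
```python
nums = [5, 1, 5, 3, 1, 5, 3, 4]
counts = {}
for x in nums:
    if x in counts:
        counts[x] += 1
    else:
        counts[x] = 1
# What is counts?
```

Initial: counts = {}, nums = [5, 1, 5, 3, 1, 5, 3, 4]
See 5: counts = {5: 1}
See 1: counts = {5: 1, 1: 1}
See 5: counts = {5: 2, 1: 1}
See 3: counts = {5: 2, 1: 1, 3: 1}
See 1: counts = {5: 2, 1: 2, 3: 1}
See 5: counts = {5: 3, 1: 2, 3: 1}
See 3: counts = {5: 3, 1: 2, 3: 2}
See 4: counts = {5: 3, 1: 2, 3: 2, 4: 1}

{5: 3, 1: 2, 3: 2, 4: 1}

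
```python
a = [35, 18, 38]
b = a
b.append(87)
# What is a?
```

After line 1: a = [35, 18, 38]
After line 2 (b = a is an alias, same object): a = [35, 18, 38], b = [35, 18, 38]
After line 3 (b.append mutates the shared list): a = [35, 18, 38, 87], b = [35, 18, 38, 87]

[35, 18, 38, 87]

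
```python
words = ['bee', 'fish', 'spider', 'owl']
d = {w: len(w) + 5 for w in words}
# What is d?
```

{'bee': 8, 'fish': 9, 'spider': 11, 'owl': 8}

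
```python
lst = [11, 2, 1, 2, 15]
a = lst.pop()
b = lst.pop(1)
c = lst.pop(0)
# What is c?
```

After line 1: lst = [11, 2, 1, 2, 15]
After line 2 (pop() -> a = 15): lst = [11, 2, 1, 2]
After line 3 (pop(1) -> b = 2): lst = [11, 1, 2]
After line 4 (pop(0) -> c = 11): lst = [1, 2]

11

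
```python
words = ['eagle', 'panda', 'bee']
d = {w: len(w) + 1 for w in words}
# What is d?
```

{'eagle': 6, 'panda': 6, 'bee': 4}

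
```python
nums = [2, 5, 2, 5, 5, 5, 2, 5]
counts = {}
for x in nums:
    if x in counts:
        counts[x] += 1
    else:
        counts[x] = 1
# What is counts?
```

Initial: counts = {}, nums = [2, 5, 2, 5, 5, 5, 2, 5]
See 2: counts = {2: 1}
See 5: counts = {2: 1, 5: 1}
See 2: counts = {2: 2, 5: 1}
See 5: counts = {2: 2, 5: 2}
See 5: counts = {2: 2, 5: 3}
See 5: counts = {2: 2, 5: 4}
See 2: counts = {2: 3, 5: 4}
See 5: counts = {2: 3, 5: 5}

{2: 3, 5: 5}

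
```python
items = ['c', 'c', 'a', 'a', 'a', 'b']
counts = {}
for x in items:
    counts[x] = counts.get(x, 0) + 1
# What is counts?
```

Initial: counts = {}, items = ['c', 'c', 'a', 'a', 'a', 'b']
See 'c': counts = {'c': 1}
See 'c': counts = {'c': 2}
See 'a': counts = {'c': 2, 'a': 1}
See 'a': counts = {'c': 2, 'a': 2}
See 'a': counts = {'c': 2, 'a': 3}
See 'b': counts = {'c': 2, 'a': 3, 'b': 1}

{'c': 2, 'a': 3, 'b': 1}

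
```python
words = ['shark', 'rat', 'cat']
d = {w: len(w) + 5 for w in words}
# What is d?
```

{'shark': 10, 'rat': 8, 'cat': 8}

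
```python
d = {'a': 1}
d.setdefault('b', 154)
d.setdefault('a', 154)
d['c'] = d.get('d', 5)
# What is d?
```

After line 1: d = {'a': 1}
After line 2 (setdefault adds 'b'=154): d = {'a': 1, 'b': 154}
After line 3 (setdefault 'a' no-op, already exists): d = {'a': 1, 'b': 154}
After line 4 (get('d', 5) returns default since 'd' not in d): d = {'a': 1, 'b': 154, 'c': 5}

{'a': 1, 'b': 154, 'c': 5}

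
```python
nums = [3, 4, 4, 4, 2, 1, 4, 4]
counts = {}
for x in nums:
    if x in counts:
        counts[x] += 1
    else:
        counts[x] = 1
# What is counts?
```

Initial: counts = {}, nums = [3, 4, 4, 4, 2, 1, 4, 4]
See 3: counts = {3: 1}
See 4: counts = {3: 1, 4: 1}
See 4: counts = {3: 1, 4: 2}
See 4: counts = {3: 1, 4: 3}
See 2: counts = {3: 1, 4: 3, 2: 1}
See 1: counts = {3: 1, 4: 3, 2: 1, 1: 1}
See 4: counts = {3: 1, 4: 4, 2: 1, 1: 1}
See 4: counts = {3: 1, 4: 5, 2: 1, 1: 1}

{3: 1, 4: 5, 2: 1, 1: 1}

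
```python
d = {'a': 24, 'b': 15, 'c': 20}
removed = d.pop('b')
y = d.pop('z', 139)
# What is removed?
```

After line 1: d = {'a': 24, 'b': 15, 'c': 20}
After line 2 (pop 'b' returns 15): d = {'a': 24, 'c': 20}, removed = 15
After line 3 (pop 'z' missing, returns default 139): d = {'a': 24, 'c': 20}, y = 139

15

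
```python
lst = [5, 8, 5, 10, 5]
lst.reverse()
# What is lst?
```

[5, 10, 5, 8, 5]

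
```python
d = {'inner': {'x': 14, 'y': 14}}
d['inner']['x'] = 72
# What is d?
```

After line 1: d = {'inner': {'x': 14, 'y': 14}}
After line 2 (inner x overwritten): d = {'inner': {'x': 72, 'y': 14}}

{'inner': {'x': 72, 'y': 14}}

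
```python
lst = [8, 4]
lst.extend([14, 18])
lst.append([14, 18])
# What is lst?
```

After line 1: lst = [8, 4]
After line 2 (extend unpacks [14, 18]): lst = [8, 4, 14, 18]
After line 3 (append adds [14, 18] as single element): lst = [8, 4, 14, 18, [14, 18]]

[8, 4, 14, 18, [14, 18]]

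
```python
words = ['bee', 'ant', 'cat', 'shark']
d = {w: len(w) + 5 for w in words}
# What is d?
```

{'bee': 8, 'ant': 8, 'cat': 8, 'shark': 10}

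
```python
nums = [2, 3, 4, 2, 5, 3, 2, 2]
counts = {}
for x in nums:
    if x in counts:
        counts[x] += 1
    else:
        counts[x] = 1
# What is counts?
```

Initial: counts = {}, nums = [2, 3, 4, 2, 5, 3, 2, 2]
See 2: counts = {2: 1}
See 3: counts = {2: 1, 3: 1}
See 4: counts = {2: 1, 3: 1, 4: 1}
See 2: counts = {2: 2, 3: 1, 4: 1}
See 5: counts = {2: 2, 3: 1, 4: 1, 5: 1}
See 3: counts = {2: 2, 3: 2, 4: 1, 5: 1}
See 2: counts = {2: 3, 3: 2, 4: 1, 5: 1}
See 2: counts = {2: 4, 3: 2, 4: 1, 5: 1}

{2: 4, 3: 2, 4: 1, 5: 1}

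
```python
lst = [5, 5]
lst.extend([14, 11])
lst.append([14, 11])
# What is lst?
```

After line 1: lst = [5, 5]
After line 2 (extend unpacks [14, 11]): lst = [5, 5, 14, 11]
After line 3 (append adds [14, 11] as single element): lst = [5, 5, 14, 11, [14, 11]]

[5, 5, 14, 11, [14, 11]]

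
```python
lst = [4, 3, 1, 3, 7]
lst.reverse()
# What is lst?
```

[7, 3, 1, 3, 4]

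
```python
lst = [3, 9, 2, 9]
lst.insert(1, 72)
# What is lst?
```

[3, 72, 9, 2, 9]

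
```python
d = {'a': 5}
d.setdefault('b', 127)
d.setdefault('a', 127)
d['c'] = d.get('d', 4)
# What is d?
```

After line 1: d = {'a': 5}
After line 2 (setdefault adds 'b'=127): d = {'a': 5, 'b': 127}
After line 3 (setdefault 'a' no-op, already exists): d = {'a': 5, 'b': 127}
After line 4 (get('d', 4) returns default since 'd' not in d): d = {'a': 5, 'b': 127, 'c': 4}

{'a': 5, 'b': 127, 'c': 4}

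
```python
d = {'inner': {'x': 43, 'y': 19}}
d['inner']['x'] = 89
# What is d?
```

After line 1: d = {'inner': {'x': 43, 'y': 19}}
After line 2 (inner x overwritten): d = {'inner': {'x': 89, 'y': 19}}

{'inner': {'x': 89, 'y': 19}}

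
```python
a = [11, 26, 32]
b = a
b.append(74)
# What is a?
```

After line 1: a = [11, 26, 32]
After line 2 (b = a is an alias, same object): a = [11, 26, 32], b = [11, 26, 32]
After line 3 (b.append mutates the shared list): a = [11, 26, 32, 74], b = [11, 26, 32, 74]

[11, 26, 32, 74]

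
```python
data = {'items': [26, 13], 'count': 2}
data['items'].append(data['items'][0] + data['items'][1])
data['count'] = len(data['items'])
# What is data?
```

After line 1: data = {'items': [26, 13], 'count': 2}
After line 2 (append 26 + 13 = 39): data = {'items': [26, 13, 39], 'count': 2}
After line 3 (count = len(items) = 3): data = {'items': [26, 13, 39], 'count': 3}

{'items': [26, 13, 39], 'count': 3}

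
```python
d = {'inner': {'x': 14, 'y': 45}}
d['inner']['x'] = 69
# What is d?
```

After line 1: d = {'inner': {'x': 14, 'y': 45}}
After line 2 (inner x overwritten): d = {'inner': {'x': 69, 'y': 45}}

{'inner': {'x': 69, 'y': 45}}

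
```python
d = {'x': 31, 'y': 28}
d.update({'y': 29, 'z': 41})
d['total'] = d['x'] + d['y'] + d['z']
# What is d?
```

After line 1: d = {'x': 31, 'y': 28}
After line 2 (y overwritten, z added): d = {'x': 31, 'y': 29, 'z': 41}
After line 3 (total = 31 + 29 + 41 = 101): d = {'x': 31, 'y': 29, 'z': 41, 'total': 101}

{'x': 31, 'y': 29, 'z': 41, 'total': 101}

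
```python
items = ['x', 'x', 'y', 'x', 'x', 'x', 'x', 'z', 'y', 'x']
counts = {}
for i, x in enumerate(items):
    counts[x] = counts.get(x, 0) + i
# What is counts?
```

Initial: counts = {}, items = ['x', 'x', 'y', 'x', 'x', 'x', 'x', 'z', 'y', 'x']
i=0, x='x': counts = {'x': 0}
i=1, x='x': counts = {'x': 1}
i=2, x='y': counts = {'x': 1, 'y': 2}
i=3, x='x': counts = {'x': 4, 'y': 2}
i=4, x='x': counts = {'x': 8, 'y': 2}
i=5, x='x': counts = {'x': 13, 'y': 2}
i=6, x='x': counts = {'x': 19, 'y': 2}
i=7, x='z': counts = {'x': 19, 'y': 2, 'z': 7}
i=8, x='y': counts = {'x': 19, 'y': 10, 'z': 7}
i=9, x='x': counts = {'x': 28, 'y': 10, 'z': 7}

{'x': 28, 'y': 10, 'z': 7}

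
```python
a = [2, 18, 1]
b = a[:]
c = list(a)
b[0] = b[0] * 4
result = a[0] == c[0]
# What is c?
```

After line 1: a = [2, 18, 1]
After line 2 (b = a[:], copy): a = [2, 18, 1], b = [2, 18, 1]
After line 3 (c = list(a) is a copy, new object): c = [2, 18, 1]
After line 4 (b[0] = 2 * 4 = 8; only b mutates (copy)): a = [2, 18, 1], b = [8, 18, 1], c = [2, 18, 1]
After line 5 (a[0] = 2, c[0] = 2; result = True)

[2, 18, 1]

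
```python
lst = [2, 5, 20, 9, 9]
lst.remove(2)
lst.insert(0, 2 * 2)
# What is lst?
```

After line 1: lst = [2, 5, 20, 9, 9]
After line 2 (remove first 2): lst = [5, 20, 9, 9]
After line 3 (insert 4 at index 0): lst = [4, 5, 20, 9, 9]

[4, 5, 20, 9, 9]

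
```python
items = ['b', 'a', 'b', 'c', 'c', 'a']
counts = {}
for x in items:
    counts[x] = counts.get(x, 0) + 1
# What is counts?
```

Initial: counts = {}, items = ['b', 'a', 'b', 'c', 'c', 'a']
See 'b': counts = {'b': 1}
See 'a': counts = {'b': 1, 'a': 1}
See 'b': counts = {'b': 2, 'a': 1}
See 'c': counts = {'b': 2, 'a': 1, 'c': 1}
See 'c': counts = {'b': 2, 'a': 1, 'c': 2}
See 'a': counts = {'b': 2, 'a': 2, 'c': 2}

{'b': 2, 'a': 2, 'c': 2}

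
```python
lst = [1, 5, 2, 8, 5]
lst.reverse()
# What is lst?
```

[5, 8, 2, 5, 1]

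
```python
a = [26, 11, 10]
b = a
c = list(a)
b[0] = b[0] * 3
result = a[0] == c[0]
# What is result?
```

After line 1: a = [26, 11, 10]
After line 2 (b = a, alias): a = [26, 11, 10], b = [26, 11, 10]
After line 3 (c = list(a) is a copy, new object): c = [26, 11, 10]
After line 4 (b[0] = 26 * 3 = 78; mutates shared a/b): a = b = [78, 11, 10], c = [26, 11, 10]
After line 5 (a[0] = 78, c[0] = 26; result = False)

False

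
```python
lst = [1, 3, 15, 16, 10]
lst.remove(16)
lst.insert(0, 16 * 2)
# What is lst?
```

After line 1: lst = [1, 3, 15, 16, 10]
After line 2 (remove first 16): lst = [1, 3, 15, 10]
After line 3 (insert 32 at index 0): lst = [32, 1, 3, 15, 10]

[32, 1, 3, 15, 10]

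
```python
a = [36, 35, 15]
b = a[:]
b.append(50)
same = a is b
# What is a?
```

After line 1: a = [36, 35, 15]
After line 2 (b = a[:] is a shallow copy, new object): a = [36, 35, 15], b = [36, 35, 15]
After line 3 (append only mutates b): a = [36, 35, 15], b = [36, 35, 15, 50]
After line 4 (same = a is b; different objects -> False): same = False

[36, 35, 15]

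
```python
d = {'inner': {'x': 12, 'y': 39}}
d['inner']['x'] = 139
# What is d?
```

After line 1: d = {'inner': {'x': 12, 'y': 39}}
After line 2 (inner x overwritten): d = {'inner': {'x': 139, 'y': 39}}

{'inner': {'x': 139, 'y': 39}}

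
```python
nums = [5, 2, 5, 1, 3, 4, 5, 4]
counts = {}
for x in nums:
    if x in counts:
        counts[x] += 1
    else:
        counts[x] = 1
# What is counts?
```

Initial: counts = {}, nums = [5, 2, 5, 1, 3, 4, 5, 4]
See 5: counts = {5: 1}
See 2: counts = {5: 1, 2: 1}
See 5: counts = {5: 2, 2: 1}
See 1: counts = {5: 2, 2: 1, 1: 1}
See 3: counts = {5: 2, 2: 1, 1: 1, 3: 1}
See 4: counts = {5: 2, 2: 1, 1: 1, 3: 1, 4: 1}
See 5: counts = {5: 3, 2: 1, 1: 1, 3: 1, 4: 1}
See 4: counts = {5: 3, 2: 1, 1: 1, 3: 1, 4: 2}

{5: 3, 2: 1, 1: 1, 3: 1, 4: 2}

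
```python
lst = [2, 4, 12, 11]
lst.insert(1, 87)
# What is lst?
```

[2, 87, 4, 12, 11]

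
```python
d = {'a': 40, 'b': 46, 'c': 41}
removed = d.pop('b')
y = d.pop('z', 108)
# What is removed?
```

After line 1: d = {'a': 40, 'b': 46, 'c': 41}
After line 2 (pop 'b' returns 46): d = {'a': 40, 'c': 41}, removed = 46
After line 3 (pop 'z' missing, returns default 108): d = {'a': 40, 'c': 41}, y = 108

46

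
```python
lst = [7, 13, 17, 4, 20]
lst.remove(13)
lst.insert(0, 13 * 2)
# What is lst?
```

After line 1: lst = [7, 13, 17, 4, 20]
After line 2 (remove first 13): lst = [7, 17, 4, 20]
After line 3 (insert 26 at index 0): lst = [26, 7, 17, 4, 20]

[26, 7, 17, 4, 20]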